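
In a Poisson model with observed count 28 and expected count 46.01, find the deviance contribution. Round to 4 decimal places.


y/mu = 28/46.01 = 0.608563 (approx.), and ln(28/46.01) = -0.496654.
y * ln(y/mu) = 28 * -0.496654 = -13.906312.
y - mu = -18.01.
D = 2 * (-13.906312 - -18.01) = 8.207376, which rounds to 8.2074.

8.2074


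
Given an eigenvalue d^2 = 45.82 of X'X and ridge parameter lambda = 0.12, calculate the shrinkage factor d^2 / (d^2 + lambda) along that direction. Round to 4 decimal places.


d^2 + lambda = 45.82 + 0.12 = 45.9400.
Shrinkage factor = 45.82/45.9400 = 0.9974.

0.9974


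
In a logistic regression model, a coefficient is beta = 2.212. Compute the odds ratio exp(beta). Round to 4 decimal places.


exp(2.212) = 9.1340.
So the odds ratio is 9.1340.

9.1340


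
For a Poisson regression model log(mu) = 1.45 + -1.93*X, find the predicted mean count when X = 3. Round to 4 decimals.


eta = 1.45 + -1.93 * 3 = -4.3400.
mu = exp(-4.3400) = 0.0130.

0.0130


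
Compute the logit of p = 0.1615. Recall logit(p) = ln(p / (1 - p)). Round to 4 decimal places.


1 - p = 0.8385.
p/(1-p) = 0.1926.
logit = ln(0.1926) = -1.6471.

-1.6471


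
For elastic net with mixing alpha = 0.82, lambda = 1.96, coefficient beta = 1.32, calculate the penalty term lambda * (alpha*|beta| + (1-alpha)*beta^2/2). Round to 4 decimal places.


Compute:
L1 = 0.82 * 1.32 = 1.0824.
L2 = 0.18 * 1.32^2 / 2 = 0.1568.
Penalty = 1.96 * (1.0824 + 0.1568) = 2.4289.

2.4289


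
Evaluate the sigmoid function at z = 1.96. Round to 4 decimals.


exp(-1.9600) = 0.1409.
1 + exp(-z) = 1.1409.
sigmoid = 1/1.1409 = 0.8765.

0.8765


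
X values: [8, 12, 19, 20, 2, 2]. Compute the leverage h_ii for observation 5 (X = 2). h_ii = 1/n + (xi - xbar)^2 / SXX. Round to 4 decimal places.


n = 6, xbar = 10.5000.
SXX = sum((xi - xbar)^2) = 315.5000.
h = 1/6 + (2 - 10.5000)^2 / 315.5000 = 0.3957.

0.3957


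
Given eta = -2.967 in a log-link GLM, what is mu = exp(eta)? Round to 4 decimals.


mu = exp(eta) = exp(-2.967).
= 0.0515.

0.0515


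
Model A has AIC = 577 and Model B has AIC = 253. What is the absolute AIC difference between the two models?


Absolute difference = |577 - 253| = 324.
The model with lower AIC (B) is preferred.

324


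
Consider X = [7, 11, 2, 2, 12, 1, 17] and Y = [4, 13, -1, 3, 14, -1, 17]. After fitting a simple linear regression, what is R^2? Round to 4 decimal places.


After computing the OLS fit (b0=-1.7873, b1=1.1829):
SSres = 22.1627, SStot = 338.0000.
R^2 = 1 - 22.1627/338.0000 = 0.9344.

0.9344


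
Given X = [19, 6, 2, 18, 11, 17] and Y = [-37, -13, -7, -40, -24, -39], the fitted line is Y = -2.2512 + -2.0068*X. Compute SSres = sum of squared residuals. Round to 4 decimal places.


Predicted values from Y = -2.2512 + -2.0068*X.
Residuals: [3.3804, 1.2920, -0.7352, -1.6264, 0.3260, -2.6332].
SSres = 23.3221.

23.3221


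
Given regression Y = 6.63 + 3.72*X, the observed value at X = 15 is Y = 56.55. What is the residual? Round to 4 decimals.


Compute yhat = 6.63 + (3.72)(15) = 62.4300.
Residual = actual - predicted = 56.55 - 62.4300 = -5.8800.

-5.8800


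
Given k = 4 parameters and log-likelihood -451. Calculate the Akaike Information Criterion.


Compute:
2k = 2*4 = 8.
-2*loglik = -2*(-451) = 902.
AIC = 8 + 902 = 910.

910


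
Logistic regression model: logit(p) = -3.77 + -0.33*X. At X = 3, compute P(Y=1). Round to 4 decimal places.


Compute z = -3.77 + (-0.33)(3) = -4.7600.
exp(-z) = 116.7459.
P = 1/(1 + 116.7459) = 0.0085.

0.0085


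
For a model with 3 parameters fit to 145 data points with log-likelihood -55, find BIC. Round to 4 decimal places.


k * ln(n) = 3 * ln(145) = 3 * 4.976734 = 14.930202.
-2 * loglik = -2 * (-55) = 110.
BIC = 14.930202 + 110 = 124.930202, which rounds to 124.9302.

124.9302


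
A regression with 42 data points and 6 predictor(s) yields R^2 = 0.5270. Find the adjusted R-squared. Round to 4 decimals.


Adjusted R^2 = 1 - (1 - R^2) * (n-1)/(n-p-1).
(1 - R^2) = 0.4730.
(n-1)/(n-p-1) = 41/35.
(1 - R^2) * (n-1) = 0.4730 * 41 = 19.3930.
Divide by (n-p-1): 19.3930 / 35 = 0.5541.
Adj R^2 = 1 - 0.5541 = 0.4459.

0.4459


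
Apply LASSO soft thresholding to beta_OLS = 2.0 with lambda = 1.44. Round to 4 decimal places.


Check: |2.0| = 2.0 vs lambda = 1.44.
Since |beta| > lambda, coefficient = sign(beta)*(|beta| - lambda) = 0.5600.
Soft-thresholded coefficient = 0.5600.

0.5600


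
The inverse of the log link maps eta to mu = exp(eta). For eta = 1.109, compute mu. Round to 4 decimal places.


mu = exp(eta) = exp(1.109).
= 3.0313.

3.0313


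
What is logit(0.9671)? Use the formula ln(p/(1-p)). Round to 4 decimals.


The odds are p/(1-p) = 0.9671 / 0.0329 = 29.3951.
logit(p) = ln(29.3951) = 3.3808.

3.3808


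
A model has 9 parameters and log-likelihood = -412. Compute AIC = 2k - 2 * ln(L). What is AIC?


AIC = 2*9 - 2*(-412).
= 18 + 824 = 842.

842


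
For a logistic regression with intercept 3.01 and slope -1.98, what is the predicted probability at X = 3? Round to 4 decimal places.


z = 3.01 + -1.98 * 3 = -2.9300.
Sigmoid: P = 1 / (1 + exp(2.9300)) = 0.0507.

0.0507


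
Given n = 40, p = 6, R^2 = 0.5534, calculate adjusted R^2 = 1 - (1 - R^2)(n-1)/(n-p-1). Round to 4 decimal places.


Plug in: Adj R^2 = 1 - (1 - 0.5534) * 39/33.
= 1 - 0.4466 * 39/33
= 1 - 17.4174 / 33
= 1 - 0.5278 = 0.4722.

0.4722


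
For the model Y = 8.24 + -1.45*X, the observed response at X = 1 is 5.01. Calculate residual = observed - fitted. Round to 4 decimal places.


Fitted value at X = 1 is yhat = 8.24 + -1.45*1 = 6.7900.
Residual = 5.01 - 6.7900 = -1.7800.

-1.7800


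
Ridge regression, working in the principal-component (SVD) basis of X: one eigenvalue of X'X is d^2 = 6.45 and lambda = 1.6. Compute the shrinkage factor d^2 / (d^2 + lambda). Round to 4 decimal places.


Compute the denominator: 6.45 + 1.6 = 8.0500.
Shrinkage factor = 6.45 / 8.0500 = 0.8012.

0.8012


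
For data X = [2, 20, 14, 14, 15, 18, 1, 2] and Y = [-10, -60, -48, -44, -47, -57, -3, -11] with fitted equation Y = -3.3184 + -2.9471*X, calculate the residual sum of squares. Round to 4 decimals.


Compute predicted values, then residuals = yi - yhat_i.
Residuals: [-0.7874, 2.2604, -3.4222, 0.5778, 0.5249, -0.6338, 3.2655, -1.7874].
SSres = sum(residual^2) = 32.3102.

32.3102


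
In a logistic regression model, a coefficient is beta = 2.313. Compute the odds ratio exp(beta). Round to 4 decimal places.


exp(2.313) = 10.1047.
So the odds ratio is 10.1047.

10.1047


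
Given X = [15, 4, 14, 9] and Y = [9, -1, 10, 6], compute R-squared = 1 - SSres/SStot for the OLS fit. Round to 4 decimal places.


After computing the OLS fit (b0=-3.9545, b1=0.9481):
SSres = 4.7922, SStot = 74.0000.
R^2 = 1 - 4.7922/74.0000 = 0.9352.

0.9352


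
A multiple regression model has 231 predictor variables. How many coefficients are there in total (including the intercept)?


Including the intercept, the model has 231 predictor coefficients + 1 intercept.
Total = 232.

232


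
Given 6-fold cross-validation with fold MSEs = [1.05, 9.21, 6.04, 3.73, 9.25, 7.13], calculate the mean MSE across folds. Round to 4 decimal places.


Sum of fold MSEs = 36.4100.
Average = 36.4100 / 6 = 6.0683.

6.0683


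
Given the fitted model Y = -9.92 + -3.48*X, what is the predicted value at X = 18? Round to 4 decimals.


Plug X = 18 into Y = -9.92 + -3.48*X:
Y = -9.92 + -62.6400 = -72.5600.

-72.5600


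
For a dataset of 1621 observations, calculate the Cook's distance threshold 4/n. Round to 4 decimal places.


Cook's distance cutoff = 4/n = 4/1621.
= 0.0025.

0.0025


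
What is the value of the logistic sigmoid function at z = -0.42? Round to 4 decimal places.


Compute exp(0.4200) = 1.5220.
Sigmoid = 1 / (1 + 1.5220) = 1 / 2.5220 = 0.3965.

0.3965


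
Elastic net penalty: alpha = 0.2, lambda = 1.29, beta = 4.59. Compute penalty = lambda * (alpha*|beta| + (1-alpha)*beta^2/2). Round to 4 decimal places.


Compute:
L1 = 0.2 * 4.59 = 0.9180.
L2 = 0.8 * 4.59^2 / 2 = 8.4272.
Penalty = 1.29 * (0.9180 + 8.4272) = 12.0554.

12.0554


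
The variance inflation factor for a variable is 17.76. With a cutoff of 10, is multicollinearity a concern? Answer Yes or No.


Compare VIF = 17.76 to the threshold of 10.
17.76 >= 10, so the answer is Yes.

Yes


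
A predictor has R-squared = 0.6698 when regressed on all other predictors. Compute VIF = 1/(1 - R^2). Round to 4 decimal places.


VIF = 1 / (1 - 0.6698).
= 1 / 0.3302 = 3.0285.

3.0285


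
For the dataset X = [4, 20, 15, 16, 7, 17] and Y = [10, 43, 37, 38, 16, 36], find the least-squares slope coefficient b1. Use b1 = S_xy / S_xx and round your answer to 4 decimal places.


First compute the means: xbar = 13.1667, ybar = 30.0000.
Then S_xx = sum((xi - xbar)^2) = 194.8333.
S_xy = sum((xi - xbar)(yi - ybar)) = 417.0000.
b1 = S_xy / S_xx = 417.0000 / 194.8333 = 2.1403.

2.1403


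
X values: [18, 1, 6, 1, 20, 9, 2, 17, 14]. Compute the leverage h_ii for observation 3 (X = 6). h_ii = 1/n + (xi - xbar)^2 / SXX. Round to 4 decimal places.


n = 9, xbar = 9.7778.
SXX = sum((xi - xbar)^2) = 471.5556.
h = 1/9 + (6 - 9.7778)^2 / 471.5556 = 0.1414.

0.1414


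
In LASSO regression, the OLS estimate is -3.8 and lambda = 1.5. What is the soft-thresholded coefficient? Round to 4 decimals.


Check: |-3.8| = 3.8 vs lambda = 1.5.
Since |beta| > lambda, coefficient = sign(beta)*(|beta| - lambda) = -2.3000.
Soft-thresholded coefficient = -2.3000.

-2.3000


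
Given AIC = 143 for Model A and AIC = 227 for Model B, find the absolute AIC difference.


Compute |143 - 227| = 84.
Model A has the smaller AIC.

84


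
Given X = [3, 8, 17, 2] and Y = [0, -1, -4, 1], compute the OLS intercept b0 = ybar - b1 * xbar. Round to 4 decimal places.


Compute b1 = -0.3121 from the OLS formula.
With xbar = 7.5000 and ybar = -1.0000, the intercept is:
b0 = -1.0000 - -0.3121 * 7.5000 = 1.3404.

1.3404


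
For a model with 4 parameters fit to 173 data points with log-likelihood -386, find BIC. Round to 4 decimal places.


k * ln(n) = 4 * ln(173) = 4 * 5.153292 = 20.613168.
-2 * loglik = -2 * (-386) = 772.
BIC = 20.613168 + 772 = 792.613168, which rounds to 792.6132.

792.6132


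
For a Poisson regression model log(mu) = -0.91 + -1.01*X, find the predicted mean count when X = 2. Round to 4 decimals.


eta = -0.91 + -1.01 * 2 = -2.9300.
mu = exp(-2.9300) = 0.0534.

0.0534


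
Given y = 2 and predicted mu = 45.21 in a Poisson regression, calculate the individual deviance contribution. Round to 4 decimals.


First: ln(2/45.21) = -3.118171.
Then: 2 * -3.118171 = -6.236342.
y - mu = 2 - 45.21 = -43.21.
D = 2(-6.236342 - -43.21) = 73.947316, which rounds to 73.9473.

73.9473


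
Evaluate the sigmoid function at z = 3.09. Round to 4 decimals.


First, exp(-3.0900) = 0.0455.
Then sigma(z) = 1/(1 + 0.0455) = 0.9565.

0.9565


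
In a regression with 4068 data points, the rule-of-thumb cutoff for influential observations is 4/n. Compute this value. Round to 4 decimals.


The threshold is 4/n.
4/4068 = 0.0010.

0.0010


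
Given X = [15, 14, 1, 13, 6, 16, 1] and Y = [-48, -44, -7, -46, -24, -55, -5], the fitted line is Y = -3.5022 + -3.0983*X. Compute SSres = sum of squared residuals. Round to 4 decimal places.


Compute predicted values, then residuals = yi - yhat_i.
Residuals: [1.9767, 2.8784, -0.3995, -2.2199, -1.9080, -1.9250, 1.6005].
SSres = sum(residual^2) = 27.1878.

27.1878


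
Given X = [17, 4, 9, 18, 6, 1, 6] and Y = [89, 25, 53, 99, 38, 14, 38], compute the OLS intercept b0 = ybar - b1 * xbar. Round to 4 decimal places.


First find the slope: b1 = 4.9307.
Means: xbar = 8.7143, ybar = 50.8571.
b0 = ybar - b1 * xbar = 50.8571 - 4.9307 * 8.7143 = 7.8898.

7.8898


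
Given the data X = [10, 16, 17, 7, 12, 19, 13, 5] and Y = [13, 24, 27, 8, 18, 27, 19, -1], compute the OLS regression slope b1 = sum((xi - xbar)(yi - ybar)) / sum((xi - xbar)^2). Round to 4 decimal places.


The sample means are xbar = 12.3750 and ybar = 16.8750.
Compute S_xx = 167.8750 and S_xy = 329.3750.
Slope b1 = S_xy / S_xx = 329.3750 / 167.8750 = 1.9620.

1.9620


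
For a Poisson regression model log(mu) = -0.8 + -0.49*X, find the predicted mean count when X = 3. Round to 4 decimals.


Compute eta = -0.8 + -0.49 * 3 = -2.2700.
Apply inverse link: mu = e^-2.2700 = 0.1033.

0.1033


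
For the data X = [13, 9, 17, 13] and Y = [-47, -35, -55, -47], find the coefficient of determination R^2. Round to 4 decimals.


The fitted line is Y = -13.5000 + -2.5000*X.
SSres = 4.0000, SStot = 204.0000.
R^2 = 1 - SSres/SStot = 0.9804.

0.9804


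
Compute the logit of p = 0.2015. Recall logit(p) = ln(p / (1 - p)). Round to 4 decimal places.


The odds are p/(1-p) = 0.2015 / 0.7985 = 0.2523.
logit(p) = ln(0.2523) = -1.3769.

-1.3769


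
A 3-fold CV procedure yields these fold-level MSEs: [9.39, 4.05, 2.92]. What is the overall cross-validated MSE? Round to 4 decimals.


Sum of fold MSEs = 16.3600.
Average = 16.3600 / 3 = 5.4533.

5.4533


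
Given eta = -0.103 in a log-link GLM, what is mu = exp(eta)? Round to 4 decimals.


Apply the inverse link:
mu = e^-0.103 = 0.9021.

0.9021


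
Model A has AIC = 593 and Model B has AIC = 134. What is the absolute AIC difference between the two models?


Absolute difference = |593 - 134| = 459.
The model with lower AIC (B) is preferred.

459


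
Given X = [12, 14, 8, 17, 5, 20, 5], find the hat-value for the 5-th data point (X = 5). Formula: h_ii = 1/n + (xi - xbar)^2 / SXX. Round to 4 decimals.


Compute xbar = 11.5714 with n = 7 observations.
SXX = 205.7143.
Leverage = 1/7 + (5 - 11.5714)^2/205.7143 = 0.3528.

0.3528


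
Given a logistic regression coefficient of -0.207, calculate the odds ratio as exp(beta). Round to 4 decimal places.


The odds ratio is computed as:
OR = e^(-0.207) = 0.8130.

0.8130


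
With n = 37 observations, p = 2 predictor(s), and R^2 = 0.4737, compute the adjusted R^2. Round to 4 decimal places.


Plug in: Adj R^2 = 1 - (1 - 0.4737) * 36/34.
= 1 - 0.5263 * 36/34
= 1 - 18.9468 / 34
= 1 - 0.5573 = 0.4427.

0.4427


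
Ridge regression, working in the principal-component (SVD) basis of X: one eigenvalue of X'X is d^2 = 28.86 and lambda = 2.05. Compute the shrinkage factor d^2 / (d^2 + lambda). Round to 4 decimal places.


d^2 + lambda = 28.86 + 2.05 = 30.9100.
Shrinkage factor = 28.86/30.9100 = 0.9337.

0.9337


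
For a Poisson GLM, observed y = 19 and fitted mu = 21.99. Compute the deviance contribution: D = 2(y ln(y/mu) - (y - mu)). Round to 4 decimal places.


First: ln(19/21.99) = -0.146149.
Then: 19 * -0.146149 = -2.776831.
y - mu = 19 - 21.99 = -2.99.
D = 2(-2.776831 - -2.99) = 0.426338, which rounds to 0.4263.

0.4263


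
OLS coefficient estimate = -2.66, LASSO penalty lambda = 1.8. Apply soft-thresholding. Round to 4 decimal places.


|beta_OLS| = 2.66.
lambda = 1.8.
Since |beta| > lambda, coefficient = sign(beta)*(|beta| - lambda) = -0.8600.
Result = -0.8600.

-0.8600


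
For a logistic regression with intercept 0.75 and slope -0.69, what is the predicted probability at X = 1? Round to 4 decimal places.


Compute z = 0.75 + (-0.69)(1) = 0.0600.
exp(-z) = 0.9418.
P = 1/(1 + 0.9418) = 0.5150.

0.5150


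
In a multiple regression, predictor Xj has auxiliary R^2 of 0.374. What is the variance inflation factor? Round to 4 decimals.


Denominator: 1 - 0.374 = 0.626.
VIF = 1 / 0.626 = 1.5974.

1.5974


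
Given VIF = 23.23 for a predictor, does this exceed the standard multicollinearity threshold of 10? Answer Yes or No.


The threshold is 10.
VIF = 23.23 is >= 10.
Multicollinearity indication: Yes.

Yes


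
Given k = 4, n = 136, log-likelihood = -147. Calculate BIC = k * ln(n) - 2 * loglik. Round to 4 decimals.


Compute k*ln(n) = 4*ln(136) = 4*4.912655 = 19.650620.
Then -2*loglik = 294.
BIC = 19.650620 + 294 = 313.650620, which rounds to 313.6506.

313.6506


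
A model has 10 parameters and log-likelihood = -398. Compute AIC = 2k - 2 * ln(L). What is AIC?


Compute:
2k = 2*10 = 20.
-2*loglik = -2*(-398) = 796.
AIC = 20 + 796 = 816.

816


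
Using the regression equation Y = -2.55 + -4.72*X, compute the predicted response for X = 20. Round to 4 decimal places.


Plug X = 20 into Y = -2.55 + -4.72*X:
Y = -2.55 + -94.4000 = -96.9500.

-96.9500


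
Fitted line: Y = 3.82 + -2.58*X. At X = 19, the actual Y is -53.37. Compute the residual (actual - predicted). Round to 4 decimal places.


Fitted value at X = 19 is yhat = 3.82 + -2.58*19 = -45.2000.
Residual = -53.37 - -45.2000 = -8.1700.

-8.1700


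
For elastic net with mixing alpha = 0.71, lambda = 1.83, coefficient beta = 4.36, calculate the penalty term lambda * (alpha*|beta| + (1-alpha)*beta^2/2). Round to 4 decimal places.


L1 component = 0.71 * |4.36| = 3.0956.
L2 component = 0.29 * 4.36^2 / 2 = 2.7564.
Penalty = 1.83 * (3.0956 + 2.7564) = 1.83 * 5.8520 = 10.7091.

10.7091


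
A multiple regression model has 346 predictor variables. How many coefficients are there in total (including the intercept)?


Including the intercept, the model has 346 predictor coefficients + 1 intercept.
Total = 347.

347


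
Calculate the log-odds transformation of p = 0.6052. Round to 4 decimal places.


Compute the odds: 0.6052/0.3948 = 1.5329.
Take the natural log: ln(1.5329) = 0.4272.

0.4272


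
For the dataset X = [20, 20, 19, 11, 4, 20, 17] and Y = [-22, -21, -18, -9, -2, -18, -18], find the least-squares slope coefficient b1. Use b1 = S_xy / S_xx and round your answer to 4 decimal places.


The sample means are xbar = 15.8571 and ybar = -15.4286.
Compute S_xx = 226.8571 and S_xy = -262.4286.
Slope b1 = S_xy / S_xx = -262.4286 / 226.8571 = -1.1568.

-1.1568


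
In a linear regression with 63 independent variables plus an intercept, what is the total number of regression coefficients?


Each predictor gets one coefficient, plus one intercept.
Total parameters = 63 + 1 = 64.

64


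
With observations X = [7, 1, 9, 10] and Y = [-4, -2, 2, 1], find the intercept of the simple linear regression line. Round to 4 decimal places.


Compute b1 = 0.3744 from the OLS formula.
With xbar = 6.7500 and ybar = -0.7500, the intercept is:
b0 = -0.7500 - 0.3744 * 6.7500 = -3.2769.

-3.2769


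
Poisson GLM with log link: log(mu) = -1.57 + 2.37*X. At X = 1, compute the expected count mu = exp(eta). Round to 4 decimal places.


Linear predictor: eta = -1.57 + (2.37)(1) = 0.8000.
Expected count: mu = exp(0.8000) = 2.2255.

2.2255


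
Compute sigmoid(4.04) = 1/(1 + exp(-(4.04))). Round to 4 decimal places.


Compute exp(-4.0400) = 0.0176.
Sigmoid = 1 / (1 + 0.0176) = 1 / 1.0176 = 0.9827.

0.9827


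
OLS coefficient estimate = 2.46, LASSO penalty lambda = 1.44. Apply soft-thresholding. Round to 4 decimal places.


|beta_OLS| = 2.46.
lambda = 1.44.
Since |beta| > lambda, coefficient = sign(beta)*(|beta| - lambda) = 1.0200.
Result = 1.0200.

1.0200


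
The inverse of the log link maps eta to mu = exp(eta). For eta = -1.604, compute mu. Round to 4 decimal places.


mu = exp(eta) = exp(-1.604).
= 0.2011.

0.2011


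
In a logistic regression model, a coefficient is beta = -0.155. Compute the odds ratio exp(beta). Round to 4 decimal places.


exp(-0.155) = 0.8564.
So the odds ratio is 0.8564.

0.8564


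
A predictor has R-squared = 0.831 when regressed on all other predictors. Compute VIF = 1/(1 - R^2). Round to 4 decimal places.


VIF = 1 / (1 - 0.831).
= 1 / 0.169 = 5.9172.

5.9172


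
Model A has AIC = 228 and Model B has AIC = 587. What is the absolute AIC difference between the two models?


Compute |228 - 587| = 359.
Model A has the smaller AIC.

359


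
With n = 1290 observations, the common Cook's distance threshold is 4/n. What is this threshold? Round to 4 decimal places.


Using the rule of thumb:
Threshold = 4 / 1290 = 0.0031.

0.0031


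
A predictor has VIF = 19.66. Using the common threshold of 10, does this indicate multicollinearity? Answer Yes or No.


Compare VIF = 19.66 to the threshold of 10.
19.66 >= 10, so the answer is Yes.

Yes


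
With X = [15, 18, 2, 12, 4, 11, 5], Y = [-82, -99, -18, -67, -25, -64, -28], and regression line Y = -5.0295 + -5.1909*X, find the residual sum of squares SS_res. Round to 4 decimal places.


Compute predicted values, then residuals = yi - yhat_i.
Residuals: [0.8930, -0.5343, -2.5887, 0.3203, 0.7931, -1.8706, 2.9840].
SSres = sum(residual^2) = 20.9193.

20.9193


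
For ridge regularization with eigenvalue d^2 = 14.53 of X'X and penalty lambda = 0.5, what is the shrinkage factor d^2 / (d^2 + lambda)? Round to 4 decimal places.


Denominator = d^2 + lambda = 14.53 + 0.5 = 15.0300.
Shrinkage = 14.53 / 15.0300 = 0.9667.

0.9667


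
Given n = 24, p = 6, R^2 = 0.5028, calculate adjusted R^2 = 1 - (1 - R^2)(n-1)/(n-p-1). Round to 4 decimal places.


Plug in: Adj R^2 = 1 - (1 - 0.5028) * 23/17.
= 1 - 0.4972 * 23/17
= 1 - 11.4356 / 17
= 1 - 0.6727 = 0.3273.

0.3273


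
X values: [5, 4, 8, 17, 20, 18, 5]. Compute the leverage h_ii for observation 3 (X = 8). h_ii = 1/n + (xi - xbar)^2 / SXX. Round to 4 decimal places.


Compute xbar = 11.0000 with n = 7 observations.
SXX = 296.0000.
Leverage = 1/7 + (8 - 11.0000)^2/296.0000 = 0.1733.

0.1733


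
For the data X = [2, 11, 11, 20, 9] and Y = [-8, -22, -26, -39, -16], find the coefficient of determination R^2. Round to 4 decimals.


The fitted line is Y = -3.5024 + -1.7639*X.
SSres = 22.7930, SStot = 536.8000.
R^2 = 1 - SSres/SStot = 0.9575.

0.9575


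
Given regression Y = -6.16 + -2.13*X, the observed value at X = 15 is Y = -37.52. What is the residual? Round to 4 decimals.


Compute yhat = -6.16 + (-2.13)(15) = -38.1100.
Residual = actual - predicted = -37.52 - -38.1100 = 0.5900.

0.5900


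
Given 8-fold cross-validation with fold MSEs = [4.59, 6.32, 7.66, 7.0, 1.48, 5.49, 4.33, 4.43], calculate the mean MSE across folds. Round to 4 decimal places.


Add all fold MSEs: 41.3000.
Divide by k = 8: 41.3000/8 = 5.1625.

5.1625


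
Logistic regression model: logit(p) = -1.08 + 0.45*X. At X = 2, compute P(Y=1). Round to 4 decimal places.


Compute z = -1.08 + (0.45)(2) = -0.1800.
exp(-z) = 1.1972.
P = 1/(1 + 1.1972) = 0.4551.

0.4551


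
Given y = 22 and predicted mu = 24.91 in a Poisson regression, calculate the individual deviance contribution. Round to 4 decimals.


First: ln(22/24.91) = -0.124227.
Then: 22 * -0.124227 = -2.732994.
y - mu = 22 - 24.91 = -2.91.
D = 2(-2.732994 - -2.91) = 0.354012, which rounds to 0.3540.

0.3540


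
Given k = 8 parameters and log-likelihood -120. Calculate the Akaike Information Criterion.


Compute:
2k = 2*8 = 16.
-2*loglik = -2*(-120) = 240.
AIC = 16 + 240 = 256.

256


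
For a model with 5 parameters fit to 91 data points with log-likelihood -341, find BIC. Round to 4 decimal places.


Compute k*ln(n) = 5*ln(91) = 5*4.510860 = 22.554300.
Then -2*loglik = 682.
BIC = 22.554300 + 682 = 704.554300, which rounds to 704.5543.

704.5543


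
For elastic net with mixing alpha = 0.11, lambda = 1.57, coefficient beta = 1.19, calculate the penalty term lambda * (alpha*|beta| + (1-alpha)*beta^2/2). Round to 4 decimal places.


Compute:
L1 = 0.11 * 1.19 = 0.1309.
L2 = 0.89 * 1.19^2 / 2 = 0.6302.
Penalty = 1.57 * (0.1309 + 0.6302) = 1.1949.

1.1949


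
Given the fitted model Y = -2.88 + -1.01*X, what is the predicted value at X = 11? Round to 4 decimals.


Predicted value:
Y = -2.88 + (-1.01)(11) = -2.88 + -11.1100 = -13.9900.

-13.9900


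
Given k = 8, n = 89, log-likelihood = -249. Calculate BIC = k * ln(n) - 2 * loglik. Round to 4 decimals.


ln(89) = 4.488636.
k * ln(n) = 8 * 4.488636 = 35.909088.
-2L = 498.
BIC = 35.909088 + 498 = 533.909088, which rounds to 533.9091.

533.9091


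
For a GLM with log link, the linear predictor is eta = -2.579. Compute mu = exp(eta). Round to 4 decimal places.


The inverse log link gives:
mu = exp(-2.579) = 0.0758.

0.0758


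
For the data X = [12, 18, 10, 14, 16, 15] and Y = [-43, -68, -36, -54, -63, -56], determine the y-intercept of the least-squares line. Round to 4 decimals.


Compute b1 = -4.1796 from the OLS formula.
With xbar = 14.1667 and ybar = -53.3333, the intercept is:
b0 = -53.3333 - -4.1796 * 14.1667 = 5.8776.

5.8776


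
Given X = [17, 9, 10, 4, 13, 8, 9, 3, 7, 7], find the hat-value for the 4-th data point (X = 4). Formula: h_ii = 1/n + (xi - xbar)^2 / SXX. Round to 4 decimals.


Compute xbar = 8.7000 with n = 10 observations.
SXX = 150.1000.
Leverage = 1/10 + (4 - 8.7000)^2/150.1000 = 0.2472.

0.2472


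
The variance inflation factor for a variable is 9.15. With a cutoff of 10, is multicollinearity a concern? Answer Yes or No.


Compare VIF = 9.15 to the threshold of 10.
9.15 < 10, so the answer is No.

No


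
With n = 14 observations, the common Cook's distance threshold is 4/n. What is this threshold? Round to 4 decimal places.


The threshold is 4/n.
4/14 = 0.2857.

0.2857


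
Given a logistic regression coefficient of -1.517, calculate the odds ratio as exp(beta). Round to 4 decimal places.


Odds ratio = exp(beta) = exp(-1.517).
= 0.2194.

0.2194


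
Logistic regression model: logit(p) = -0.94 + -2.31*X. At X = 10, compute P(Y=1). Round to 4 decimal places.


Linear predictor: z = -0.94 + -2.31 * 10 = -24.0400.
P = 1/(1 + exp(24.0400)) = 1/(1 + 27570163711.6392) = 0.0000.

0.0000


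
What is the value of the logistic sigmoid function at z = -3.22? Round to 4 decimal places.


First, exp(3.2200) = 25.0281.
Then sigma(z) = 1/(1 + 25.0281) = 0.0384.

0.0384


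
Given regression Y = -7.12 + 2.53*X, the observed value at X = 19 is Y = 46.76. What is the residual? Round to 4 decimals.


Predicted = -7.12 + 2.53 * 19 = 40.9500.
Residual = 46.76 - 40.9500 = 5.8100.

5.8100


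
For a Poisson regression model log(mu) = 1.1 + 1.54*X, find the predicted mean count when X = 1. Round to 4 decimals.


eta = 1.1 + 1.54 * 1 = 2.6400.
mu = exp(2.6400) = 14.0132.

14.0132


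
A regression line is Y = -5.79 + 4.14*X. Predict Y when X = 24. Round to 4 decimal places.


Predicted value:
Y = -5.79 + (4.14)(24) = -5.79 + 99.3600 = 93.5700.

93.5700


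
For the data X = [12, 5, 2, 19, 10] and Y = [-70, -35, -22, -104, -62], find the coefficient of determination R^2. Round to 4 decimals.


Fit the OLS line: b0 = -11.9192, b1 = -4.8626.
SSres = 3.9296.
SStot = 4099.2000.
R^2 = 1 - 3.9296/4099.2000 = 0.9990.

0.9990


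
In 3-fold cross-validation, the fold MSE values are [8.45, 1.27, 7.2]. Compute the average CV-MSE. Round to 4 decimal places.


Sum of fold MSEs = 16.9200.
Average = 16.9200 / 3 = 5.6400.

5.6400


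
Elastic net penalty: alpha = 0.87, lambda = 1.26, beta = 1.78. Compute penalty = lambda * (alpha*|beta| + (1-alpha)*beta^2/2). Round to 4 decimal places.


Compute:
L1 = 0.87 * 1.78 = 1.5486.
L2 = 0.13 * 1.78^2 / 2 = 0.2059.
Penalty = 1.26 * (1.5486 + 0.2059) = 2.2107.

2.2107


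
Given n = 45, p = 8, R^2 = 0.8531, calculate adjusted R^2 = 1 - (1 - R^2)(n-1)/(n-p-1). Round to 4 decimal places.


Using the formula:
(1 - 0.8531) = 0.1469.
Multiply by 44/36: 0.1469 * 44 = 6.4636, then 6.4636 / 36 = 0.1795.
Adj R^2 = 1 - 0.1795 = 0.8205.

0.8205


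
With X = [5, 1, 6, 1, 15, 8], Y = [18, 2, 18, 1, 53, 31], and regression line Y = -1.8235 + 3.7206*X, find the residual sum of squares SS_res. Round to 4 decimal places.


For each point, residual = actual - predicted.
Residuals: [1.2205, 0.1029, -2.5001, -0.8971, -0.9855, 3.0587].
Sum of squared residuals = 18.8824.

18.8824


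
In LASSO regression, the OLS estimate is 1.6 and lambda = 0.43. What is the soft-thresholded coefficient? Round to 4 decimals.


|beta_OLS| = 1.6.
lambda = 0.43.
Since |beta| > lambda, coefficient = sign(beta)*(|beta| - lambda) = 1.1700.
Result = 1.1700.

1.1700


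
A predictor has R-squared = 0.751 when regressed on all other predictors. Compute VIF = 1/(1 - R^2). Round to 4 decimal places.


VIF = 1 / (1 - 0.751).
= 1 / 0.249 = 4.0161.

4.0161


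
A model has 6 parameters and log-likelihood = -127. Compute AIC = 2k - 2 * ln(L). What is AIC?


AIC = 2k - 2*loglik = 2(6) - 2(-127).
= 12 + 254 = 266.

266


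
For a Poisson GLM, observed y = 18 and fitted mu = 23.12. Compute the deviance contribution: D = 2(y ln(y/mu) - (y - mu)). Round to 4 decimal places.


y/mu = 18/23.12 = 0.778547 (approx.), and ln(18/23.12) = -0.250326.
y * ln(y/mu) = 18 * -0.250326 = -4.505868.
y - mu = -5.12.
D = 2 * (-4.505868 - -5.12) = 1.228264, which rounds to 1.2283.

1.2283


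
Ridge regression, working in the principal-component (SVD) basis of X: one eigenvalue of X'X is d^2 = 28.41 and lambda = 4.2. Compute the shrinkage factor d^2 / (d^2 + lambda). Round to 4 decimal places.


Denominator = d^2 + lambda = 28.41 + 4.2 = 32.6100.
Shrinkage = 28.41 / 32.6100 = 0.8712.

0.8712


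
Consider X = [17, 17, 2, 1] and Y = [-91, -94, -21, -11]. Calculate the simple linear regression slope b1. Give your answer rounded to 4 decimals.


First compute the means: xbar = 9.2500, ybar = -54.2500.
Then S_xx = sum((xi - xbar)^2) = 240.7500.
S_xy = sum((xi - xbar)(yi - ybar)) = -1190.7500.
b1 = S_xy / S_xx = -1190.7500 / 240.7500 = -4.9460.

-4.9460


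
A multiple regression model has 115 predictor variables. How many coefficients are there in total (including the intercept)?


Including the intercept, the model has 115 predictor coefficients + 1 intercept.
Total = 116.

116


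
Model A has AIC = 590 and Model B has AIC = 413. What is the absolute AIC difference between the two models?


Compute |590 - 413| = 177.
Model B has the smaller AIC.

177


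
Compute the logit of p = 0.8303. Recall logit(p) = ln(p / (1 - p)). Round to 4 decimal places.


The odds are p/(1-p) = 0.8303 / 0.1697 = 4.8928.
logit(p) = ln(4.8928) = 1.5878.

1.5878


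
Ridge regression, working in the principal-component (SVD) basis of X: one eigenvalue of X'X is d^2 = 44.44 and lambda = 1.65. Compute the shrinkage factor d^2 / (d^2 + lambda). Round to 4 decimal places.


Compute the denominator: 44.44 + 1.65 = 46.0900.
Shrinkage factor = 44.44 / 46.0900 = 0.9642.

0.9642


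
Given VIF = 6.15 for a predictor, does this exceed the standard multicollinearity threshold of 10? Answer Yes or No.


Check: VIF = 6.15 vs threshold = 10.
Since 6.15 < 10, the answer is No.

No


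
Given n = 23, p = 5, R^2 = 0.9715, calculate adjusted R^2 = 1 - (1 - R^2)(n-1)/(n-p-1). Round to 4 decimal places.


Using the formula:
(1 - 0.9715) = 0.0285.
Multiply by 22/17: 0.0285 * 22 = 0.6270, then 0.6270 / 17 = 0.0369.
Adj R^2 = 1 - 0.0369 = 0.9631.

0.9631


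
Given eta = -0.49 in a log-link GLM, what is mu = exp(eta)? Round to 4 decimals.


mu = exp(eta) = exp(-0.49).
= 0.6126.

0.6126


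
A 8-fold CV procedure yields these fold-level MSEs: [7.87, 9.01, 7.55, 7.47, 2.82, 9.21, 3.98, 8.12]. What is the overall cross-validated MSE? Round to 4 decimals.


Add all fold MSEs: 56.0300.
Divide by k = 8: 56.0300/8 = 7.0038.

7.0038


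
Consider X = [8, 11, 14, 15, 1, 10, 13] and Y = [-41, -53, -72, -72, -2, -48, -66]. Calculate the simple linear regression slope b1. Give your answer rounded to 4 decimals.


The sample means are xbar = 10.2857 and ybar = -50.5714.
Compute S_xx = 135.4286 and S_xy = -697.8571.
Slope b1 = S_xy / S_xx = -697.8571 / 135.4286 = -5.1530.

-5.1530


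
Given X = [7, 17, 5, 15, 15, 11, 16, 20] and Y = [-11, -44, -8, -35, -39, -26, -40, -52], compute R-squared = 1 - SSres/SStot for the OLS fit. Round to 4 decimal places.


After computing the OLS fit (b0=8.2857, b1=-3.0310):
SSres = 14.6968, SStot = 1718.8750.
R^2 = 1 - 14.6968/1718.8750 = 0.9914.

0.9914


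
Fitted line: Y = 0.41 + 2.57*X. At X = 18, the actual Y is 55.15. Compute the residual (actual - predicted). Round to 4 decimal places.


Compute yhat = 0.41 + (2.57)(18) = 46.6700.
Residual = actual - predicted = 55.15 - 46.6700 = 8.4800.

8.4800


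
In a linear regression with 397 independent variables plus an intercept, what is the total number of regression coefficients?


Each predictor gets one coefficient, plus one intercept.
Total parameters = 397 + 1 = 398.

398


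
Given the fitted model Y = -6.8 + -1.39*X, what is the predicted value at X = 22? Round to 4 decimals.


Substitute X = 22 into the equation:
Y = -6.8 + -1.39 * 22 = -6.8 + -30.5800 = -37.3800.

-37.3800


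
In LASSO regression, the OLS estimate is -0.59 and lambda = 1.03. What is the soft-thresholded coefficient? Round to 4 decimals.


|beta_OLS| = 0.59.
lambda = 1.03.
Since |beta| <= lambda, the coefficient is set to 0.
Result = 0.0000.

0.0000


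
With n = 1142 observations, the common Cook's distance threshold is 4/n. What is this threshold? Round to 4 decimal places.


Using the rule of thumb:
Threshold = 4 / 1142 = 0.0035.

0.0035


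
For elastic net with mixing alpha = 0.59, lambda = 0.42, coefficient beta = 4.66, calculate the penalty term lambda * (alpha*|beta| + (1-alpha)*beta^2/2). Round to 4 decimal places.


L1 component = 0.59 * |4.66| = 2.7494.
L2 component = 0.41 * 4.66^2 / 2 = 4.4517.
Penalty = 0.42 * (2.7494 + 4.4517) = 0.42 * 7.2011 = 3.0245.

3.0245


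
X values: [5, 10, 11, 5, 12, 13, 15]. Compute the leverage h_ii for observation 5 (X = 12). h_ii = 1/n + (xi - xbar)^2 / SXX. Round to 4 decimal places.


n = 7, xbar = 10.1429.
SXX = sum((xi - xbar)^2) = 88.8571.
h = 1/7 + (12 - 10.1429)^2 / 88.8571 = 0.1817.

0.1817


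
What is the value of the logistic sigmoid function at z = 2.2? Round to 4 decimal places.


Compute exp(-2.2000) = 0.1108.
Sigmoid = 1 / (1 + 0.1108) = 1 / 1.1108 = 0.9002.

0.9002


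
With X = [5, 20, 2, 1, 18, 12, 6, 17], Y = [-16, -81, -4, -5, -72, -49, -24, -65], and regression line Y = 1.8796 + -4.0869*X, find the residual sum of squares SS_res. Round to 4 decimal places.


Compute predicted values, then residuals = yi - yhat_i.
Residuals: [2.5549, -1.1416, 2.2942, -2.7927, -0.3154, -1.8368, -1.3582, 2.5977].
SSres = sum(residual^2) = 32.9594.

32.9594


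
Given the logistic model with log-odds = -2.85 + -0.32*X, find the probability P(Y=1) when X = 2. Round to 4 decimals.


z = -2.85 + -0.32 * 2 = -3.4900.
Sigmoid: P = 1 / (1 + exp(3.4900)) = 0.0296.

0.0296


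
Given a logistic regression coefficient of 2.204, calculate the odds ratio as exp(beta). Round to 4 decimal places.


exp(2.204) = 9.0612.
So the odds ratio is 9.0612.

9.0612


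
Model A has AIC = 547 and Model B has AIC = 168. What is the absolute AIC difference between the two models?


|AIC_A - AIC_B| = |547 - 168| = 379.
Model B is preferred (lower AIC).

379


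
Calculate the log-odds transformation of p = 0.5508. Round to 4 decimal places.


The odds are p/(1-p) = 0.5508 / 0.4492 = 1.2262.
logit(p) = ln(1.2262) = 0.2039.

0.2039


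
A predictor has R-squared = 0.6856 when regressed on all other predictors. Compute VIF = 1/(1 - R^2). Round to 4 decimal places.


VIF = 1 / (1 - 0.6856).
= 1 / 0.3144 = 3.1807.

3.1807


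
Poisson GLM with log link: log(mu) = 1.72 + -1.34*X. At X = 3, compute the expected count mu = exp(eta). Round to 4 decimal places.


Linear predictor: eta = 1.72 + (-1.34)(3) = -2.3000.
Expected count: mu = exp(-2.3000) = 0.1003.

0.1003


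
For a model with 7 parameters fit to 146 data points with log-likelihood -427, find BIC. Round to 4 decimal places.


Compute k*ln(n) = 7*ln(146) = 7*4.983607 = 34.885249.
Then -2*loglik = 854.
BIC = 34.885249 + 854 = 888.885249, which rounds to 888.8852.

888.8852


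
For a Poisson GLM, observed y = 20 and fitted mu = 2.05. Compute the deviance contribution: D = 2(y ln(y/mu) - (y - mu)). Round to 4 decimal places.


Compute y*ln(y/mu) = 20*ln(20/2.05) = 20*2.277892 = 45.557840.
y - mu = 17.95.
D = 2*(45.557840 - (17.95)) = 55.215680, which rounds to 55.2157.

55.2157


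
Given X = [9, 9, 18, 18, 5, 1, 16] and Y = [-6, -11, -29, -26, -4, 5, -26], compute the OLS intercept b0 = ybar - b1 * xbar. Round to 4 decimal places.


First find the slope: b1 = -1.9518.
Means: xbar = 10.8571, ybar = -13.8571.
b0 = ybar - b1 * xbar = -13.8571 - -1.9518 * 10.8571 = 7.3340.

7.3340


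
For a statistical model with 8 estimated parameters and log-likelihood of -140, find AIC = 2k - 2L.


Compute:
2k = 2*8 = 16.
-2*loglik = -2*(-140) = 280.
AIC = 16 + 280 = 296.

296


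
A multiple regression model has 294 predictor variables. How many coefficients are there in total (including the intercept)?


Including the intercept, the model has 294 predictor coefficients + 1 intercept.
Total = 295.

295


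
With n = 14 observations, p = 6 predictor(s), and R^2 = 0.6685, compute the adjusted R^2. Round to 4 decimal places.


Using the formula:
(1 - 0.6685) = 0.3315.
Multiply by 13/7: 0.3315 * 13 = 4.3095, then 4.3095 / 7 = 0.6156.
Adj R^2 = 1 - 0.6156 = 0.3844.

0.3844


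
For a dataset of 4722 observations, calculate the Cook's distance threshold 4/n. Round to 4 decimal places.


The threshold is 4/n.
4/4722 = 0.0008.

0.0008


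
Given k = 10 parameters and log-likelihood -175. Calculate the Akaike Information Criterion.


AIC = 2k - 2*loglik = 2(10) - 2(-175).
= 20 + 350 = 370.

370


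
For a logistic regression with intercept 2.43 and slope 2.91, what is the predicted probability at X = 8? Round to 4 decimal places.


Linear predictor: z = 2.43 + 2.91 * 8 = 25.7100.
P = 1/(1 + exp(-25.7100)) = 1/(1 + 0.0000) = 1.0000.

1.0000


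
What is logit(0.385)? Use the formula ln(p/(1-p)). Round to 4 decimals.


1 - p = 0.615.
p/(1-p) = 0.6260.
logit = ln(0.6260) = -0.4684.

-0.4684


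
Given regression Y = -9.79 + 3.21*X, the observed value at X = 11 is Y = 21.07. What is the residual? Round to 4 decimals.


Compute yhat = -9.79 + (3.21)(11) = 25.5200.
Residual = actual - predicted = 21.07 - 25.5200 = -4.4500.

-4.4500


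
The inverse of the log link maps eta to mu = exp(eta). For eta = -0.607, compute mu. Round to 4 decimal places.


mu = exp(eta) = exp(-0.607).
= 0.5450.

0.5450


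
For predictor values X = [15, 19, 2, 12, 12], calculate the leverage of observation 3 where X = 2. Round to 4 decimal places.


Compute xbar = 12.0000 with n = 5 observations.
SXX = 158.0000.
Leverage = 1/5 + (2 - 12.0000)^2/158.0000 = 0.8329.

0.8329


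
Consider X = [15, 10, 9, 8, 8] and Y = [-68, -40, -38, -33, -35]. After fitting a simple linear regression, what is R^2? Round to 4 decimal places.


After computing the OLS fit (b0=6.0235, b1=-4.8824):
SSres = 12.3294, SStot = 822.8000.
R^2 = 1 - 12.3294/822.8000 = 0.9850.

0.9850


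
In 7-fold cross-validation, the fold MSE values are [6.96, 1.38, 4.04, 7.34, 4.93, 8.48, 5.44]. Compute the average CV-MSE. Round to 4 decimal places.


Add all fold MSEs: 38.5700.
Divide by k = 7: 38.5700/7 = 5.5100.

5.5100


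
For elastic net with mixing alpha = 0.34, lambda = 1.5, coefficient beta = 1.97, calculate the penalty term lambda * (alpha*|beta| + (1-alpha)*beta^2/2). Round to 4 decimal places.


alpha * |beta| = 0.34 * 1.97 = 0.6698.
(1-alpha) * beta^2/2 = 0.66 * 3.8809/2 = 1.2807.
Total = 1.5 * (0.6698 + 1.2807) = 2.9257.

2.9257


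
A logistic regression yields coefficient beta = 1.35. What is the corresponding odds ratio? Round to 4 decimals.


The odds ratio is computed as:
OR = e^(1.35) = 3.8574.

3.8574


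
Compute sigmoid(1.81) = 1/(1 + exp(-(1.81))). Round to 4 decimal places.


exp(-1.8100) = 0.1637.
1 + exp(-z) = 1.1637.
sigmoid = 1/1.1637 = 0.8594.

0.8594
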